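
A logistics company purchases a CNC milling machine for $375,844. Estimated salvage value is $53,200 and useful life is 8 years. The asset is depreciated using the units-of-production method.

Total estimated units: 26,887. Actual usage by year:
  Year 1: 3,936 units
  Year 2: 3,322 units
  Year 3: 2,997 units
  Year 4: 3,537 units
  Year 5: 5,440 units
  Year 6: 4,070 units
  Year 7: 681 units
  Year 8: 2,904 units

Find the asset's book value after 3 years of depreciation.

$252,784

Depreciable base = $375,844 − $53,200 = $322,644.
Rate = $322,644 / 26,887 units = $12 per unit.
Year 1: 3,936 × $12 = $47,232. Book value $328,612.
Year 2: 3,322 × $12 = $39,864. Book value $288,748.
Year 3: 2,997 × $12 = $35,964. Book value $252,784.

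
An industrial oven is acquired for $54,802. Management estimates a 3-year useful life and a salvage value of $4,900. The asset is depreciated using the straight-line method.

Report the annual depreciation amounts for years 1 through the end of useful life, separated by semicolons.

$16,634; $16,634; $16,634

Depreciable base = $54,802 − $4,900 = $49,902.
Annual expense = $49,902 / 3 = $16,634.
End of year 1: book value $38,168.
End of year 2: book value $21,534.
End of year 3: book value $4,900.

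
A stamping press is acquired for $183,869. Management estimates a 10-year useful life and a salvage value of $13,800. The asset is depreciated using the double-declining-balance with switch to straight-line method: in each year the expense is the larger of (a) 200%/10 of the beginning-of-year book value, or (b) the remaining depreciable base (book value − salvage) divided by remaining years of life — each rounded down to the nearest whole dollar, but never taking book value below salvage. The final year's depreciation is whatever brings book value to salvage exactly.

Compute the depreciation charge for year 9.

Depreciable base = $183,869 − $13,800 = $170,069.
Year 1: DB = ⌊$183,869 × 200%/10⌋ = $36,773; SL = ⌊$170,069/10⌋ = $17,006 → take DB $36,773. Book value $147,096.
Year 2: DB = ⌊$147,096 × 200%/10⌋ = $29,419; SL = ⌊$133,296/9⌋ = $14,810 → take DB $29,419. Book value $117,677.
Year 3: DB = ⌊$117,677 × 200%/10⌋ = $23,535; SL = ⌊$103,877/8⌋ = $12,984 → take DB $23,535. Book value $94,142.
Year 4: DB = ⌊$94,142 × 200%/10⌋ = $18,828; SL = ⌊$80,342/7⌋ = $11,477 → take DB $18,828. Book value $75,314.
Year 5: DB = ⌊$75,314 × 200%/10⌋ = $15,062; SL = ⌊$61,514/6⌋ = $10,252 → take DB $15,062. Book value $60,252.
Year 6: DB = ⌊$60,252 × 200%/10⌋ = $12,050; SL = ⌊$46,452/5⌋ = $9,290 → take DB $12,050. Book value $48,202.
Year 7: DB = ⌊$48,202 × 200%/10⌋ = $9,640; SL = ⌊$34,402/4⌋ = $8,600 → take DB $9,640. Book value $38,562.
Year 8: DB = ⌊$38,562 × 200%/10⌋ = $7,712; SL = ⌊$24,762/3⌋ = $8,254 → take SL $8,254. Book value $30,308.
Year 9: DB = ⌊$30,308 × 200%/10⌋ = $6,061; SL = ⌊$16,508/2⌋ = $8,254 → take SL $8,254. Book value $22,054.

$8,254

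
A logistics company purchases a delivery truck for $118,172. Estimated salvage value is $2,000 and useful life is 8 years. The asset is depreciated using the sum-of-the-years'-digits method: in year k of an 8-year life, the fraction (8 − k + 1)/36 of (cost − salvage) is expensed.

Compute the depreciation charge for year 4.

Depreciable base = $118,172 − $2,000 = $116,172.
Sum of the years' digits = 8+7+6+5+4+3+2+1 = 36.
Year 1: $116,172 × 8/36 = $25,816. Book value $92,356.
Year 2: $116,172 × 7/36 = $22,589. Book value $69,767.
Year 3: $116,172 × 6/36 = $19,362. Book value $50,405.
Year 4: $116,172 × 5/36 = $16,135. Book value $34,270.

$16,135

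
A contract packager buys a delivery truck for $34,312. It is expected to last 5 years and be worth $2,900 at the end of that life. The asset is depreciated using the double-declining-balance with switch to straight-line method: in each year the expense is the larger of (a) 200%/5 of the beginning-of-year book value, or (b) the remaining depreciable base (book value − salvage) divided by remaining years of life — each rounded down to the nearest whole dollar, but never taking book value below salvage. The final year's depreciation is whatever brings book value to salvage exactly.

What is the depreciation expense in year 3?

$4,941

Depreciable base = $34,312 − $2,900 = $31,412.
Year 1: DB = ⌊$34,312 × 200%/5⌋ = $13,724; SL = ⌊$31,412/5⌋ = $6,282 → take DB $13,724. Book value $20,588.
Year 2: DB = ⌊$20,588 × 200%/5⌋ = $8,235; SL = ⌊$17,688/4⌋ = $4,422 → take DB $8,235. Book value $12,353.
Year 3: DB = ⌊$12,353 × 200%/5⌋ = $4,941; SL = ⌊$9,453/3⌋ = $3,151 → take DB $4,941. Book value $7,412.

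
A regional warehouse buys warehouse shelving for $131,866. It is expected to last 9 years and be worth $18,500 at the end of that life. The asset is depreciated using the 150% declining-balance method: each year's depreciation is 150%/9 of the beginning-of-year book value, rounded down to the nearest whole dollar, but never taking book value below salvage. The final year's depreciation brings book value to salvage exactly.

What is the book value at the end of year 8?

Depreciable base = $131,866 − $18,500 = $113,366.
Year 1: ⌊$131,866 × 150%/9⌋ = $21,977. Book value $109,889.
Year 2: ⌊$109,889 × 150%/9⌋ = $18,314. Book value $91,575.
Year 3: ⌊$91,575 × 150%/9⌋ = $15,262. Book value $76,313.
Year 4: ⌊$76,313 × 150%/9⌋ = $12,718. Book value $63,595.
Year 5: ⌊$63,595 × 150%/9⌋ = $10,599. Book value $52,996.
Year 6: ⌊$52,996 × 150%/9⌋ = $8,832. Book value $44,164.
Year 7: ⌊$44,164 × 150%/9⌋ = $7,360. Book value $36,804.
Year 8: ⌊$36,804 × 150%/9⌋ = $6,134. Book value $30,670.

$30,670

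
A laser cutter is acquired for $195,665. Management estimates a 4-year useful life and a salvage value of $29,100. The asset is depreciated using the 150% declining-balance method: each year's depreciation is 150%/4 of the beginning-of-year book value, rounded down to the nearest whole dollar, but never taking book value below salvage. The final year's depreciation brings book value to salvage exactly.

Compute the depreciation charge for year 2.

Depreciable base = $195,665 − $29,100 = $166,565.
Year 1: ⌊$195,665 × 150%/4⌋ = $73,374. Book value $122,291.
Year 2: ⌊$122,291 × 150%/4⌋ = $45,859. Book value $76,432.

$45,859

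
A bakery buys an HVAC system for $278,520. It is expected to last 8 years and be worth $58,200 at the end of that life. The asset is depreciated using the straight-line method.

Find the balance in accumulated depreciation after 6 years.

Depreciable base = $278,520 − $58,200 = $220,320.
Annual expense = $220,320 / 8 = $27,540.
End of year 1: book value $250,980.
End of year 2: book value $223,440.
End of year 3: book value $195,900.
End of year 4: book value $168,360.
End of year 5: book value $140,820.
End of year 6: book value $113,280.
Accumulated through year 6 = $278,520 − $113,280 = $165,240.

$165,240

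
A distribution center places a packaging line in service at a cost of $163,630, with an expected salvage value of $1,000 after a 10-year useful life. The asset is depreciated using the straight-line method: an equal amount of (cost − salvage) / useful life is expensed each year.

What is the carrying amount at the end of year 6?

Depreciable base = $163,630 − $1,000 = $162,630.
Annual expense = $162,630 / 10 = $16,263.
End of year 1: book value $147,367.
End of year 2: book value $131,104.
End of year 3: book value $114,841.
End of year 4: book value $98,578.
End of year 5: book value $82,315.
End of year 6: book value $66,052.

$66,052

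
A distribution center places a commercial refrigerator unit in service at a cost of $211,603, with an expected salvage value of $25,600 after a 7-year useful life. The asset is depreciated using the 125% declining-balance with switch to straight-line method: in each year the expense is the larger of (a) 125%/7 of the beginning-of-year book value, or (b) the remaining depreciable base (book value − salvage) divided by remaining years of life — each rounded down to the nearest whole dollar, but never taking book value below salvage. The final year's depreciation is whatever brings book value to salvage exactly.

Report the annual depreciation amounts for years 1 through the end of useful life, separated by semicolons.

Depreciable base = $211,603 − $25,600 = $186,003.
Year 1: DB = ⌊$211,603 × 125%/7⌋ = $37,786; SL = ⌊$186,003/7⌋ = $26,571 → take DB $37,786. Book value $173,817.
Year 2: DB = ⌊$173,817 × 125%/7⌋ = $31,038; SL = ⌊$148,217/6⌋ = $24,702 → take DB $31,038. Book value $142,779.
Year 3: DB = ⌊$142,779 × 125%/7⌋ = $25,496; SL = ⌊$117,179/5⌋ = $23,435 → take DB $25,496. Book value $117,283.
Year 4: DB = ⌊$117,283 × 125%/7⌋ = $20,943; SL = ⌊$91,683/4⌋ = $22,920 → take SL $22,920. Book value $94,363.
Year 5: DB = ⌊$94,363 × 125%/7⌋ = $16,850; SL = ⌊$68,763/3⌋ = $22,921 → take SL $22,921. Book value $71,442.
Year 6: DB = ⌊$71,442 × 125%/7⌋ = $12,757; SL = ⌊$45,842/2⌋ = $22,921 → take SL $22,921. Book value $48,521.
Year 7 (final): $48,521 − $25,600 = $22,921. Book value $25,600.

$37,786; $31,038; $25,496; $22,920; $22,921; $22,921; $22,921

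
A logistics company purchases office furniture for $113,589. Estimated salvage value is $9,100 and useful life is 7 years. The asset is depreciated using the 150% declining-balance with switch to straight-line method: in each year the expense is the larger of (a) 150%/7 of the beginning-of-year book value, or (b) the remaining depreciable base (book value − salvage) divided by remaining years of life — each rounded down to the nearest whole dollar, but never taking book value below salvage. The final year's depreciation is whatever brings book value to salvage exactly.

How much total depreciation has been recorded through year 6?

Depreciable base = $113,589 − $9,100 = $104,489.
Year 1: DB = ⌊$113,589 × 150%/7⌋ = $24,340; SL = ⌊$104,489/7⌋ = $14,927 → take DB $24,340. Book value $89,249.
Year 2: DB = ⌊$89,249 × 150%/7⌋ = $19,124; SL = ⌊$80,149/6⌋ = $13,358 → take DB $19,124. Book value $70,125.
Year 3: DB = ⌊$70,125 × 150%/7⌋ = $15,026; SL = ⌊$61,025/5⌋ = $12,205 → take DB $15,026. Book value $55,099.
Year 4: DB = ⌊$55,099 × 150%/7⌋ = $11,806; SL = ⌊$45,999/4⌋ = $11,499 → take DB $11,806. Book value $43,293.
Year 5: DB = ⌊$43,293 × 150%/7⌋ = $9,277; SL = ⌊$34,193/3⌋ = $11,397 → take SL $11,397. Book value $31,896.
Year 6: DB = ⌊$31,896 × 150%/7⌋ = $6,834; SL = ⌊$22,796/2⌋ = $11,398 → take SL $11,398. Book value $20,498.
Accumulated through year 6 = $113,589 − $20,498 = $93,091.

$93,091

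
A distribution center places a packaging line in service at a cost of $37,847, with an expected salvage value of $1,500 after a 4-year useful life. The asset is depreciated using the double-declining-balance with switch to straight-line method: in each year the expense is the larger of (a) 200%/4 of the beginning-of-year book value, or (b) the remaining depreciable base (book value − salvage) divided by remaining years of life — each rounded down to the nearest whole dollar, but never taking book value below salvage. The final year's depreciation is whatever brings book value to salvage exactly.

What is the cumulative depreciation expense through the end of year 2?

Depreciable base = $37,847 − $1,500 = $36,347.
Year 1: DB = ⌊$37,847 × 200%/4⌋ = $18,923; SL = ⌊$36,347/4⌋ = $9,086 → take DB $18,923. Book value $18,924.
Year 2: DB = ⌊$18,924 × 200%/4⌋ = $9,462; SL = ⌊$17,424/3⌋ = $5,808 → take DB $9,462. Book value $9,462.
Accumulated through year 2 = $37,847 − $9,462 = $28,385.

$28,385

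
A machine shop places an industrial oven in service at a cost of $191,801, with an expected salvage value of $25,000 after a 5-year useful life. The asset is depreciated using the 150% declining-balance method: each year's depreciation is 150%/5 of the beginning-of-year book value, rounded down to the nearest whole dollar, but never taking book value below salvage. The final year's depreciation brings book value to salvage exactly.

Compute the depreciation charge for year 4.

Depreciable base = $191,801 − $25,000 = $166,801.
Year 1: ⌊$191,801 × 150%/5⌋ = $57,540. Book value $134,261.
Year 2: ⌊$134,261 × 150%/5⌋ = $40,278. Book value $93,983.
Year 3: ⌊$93,983 × 150%/5⌋ = $28,194. Book value $65,789.
Year 4: ⌊$65,789 × 150%/5⌋ = $19,736. Book value $46,053.

$19,736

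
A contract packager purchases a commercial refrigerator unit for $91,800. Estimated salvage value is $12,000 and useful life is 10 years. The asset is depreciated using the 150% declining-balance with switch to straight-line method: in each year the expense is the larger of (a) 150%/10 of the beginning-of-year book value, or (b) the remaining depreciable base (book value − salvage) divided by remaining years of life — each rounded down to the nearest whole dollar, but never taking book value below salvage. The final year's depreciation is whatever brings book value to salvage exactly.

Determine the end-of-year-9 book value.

$17,656

Depreciable base = $91,800 − $12,000 = $79,800.
Year 1: DB = ⌊$91,800 × 150%/10⌋ = $13,770; SL = ⌊$79,800/10⌋ = $7,980 → take DB $13,770. Book value $78,030.
Year 2: DB = ⌊$78,030 × 150%/10⌋ = $11,704; SL = ⌊$66,030/9⌋ = $7,336 → take DB $11,704. Book value $66,326.
Year 3: DB = ⌊$66,326 × 150%/10⌋ = $9,948; SL = ⌊$54,326/8⌋ = $6,790 → take DB $9,948. Book value $56,378.
Year 4: DB = ⌊$56,378 × 150%/10⌋ = $8,456; SL = ⌊$44,378/7⌋ = $6,339 → take DB $8,456. Book value $47,922.
Year 5: DB = ⌊$47,922 × 150%/10⌋ = $7,188; SL = ⌊$35,922/6⌋ = $5,987 → take DB $7,188. Book value $40,734.
Year 6: DB = ⌊$40,734 × 150%/10⌋ = $6,110; SL = ⌊$28,734/5⌋ = $5,746 → take DB $6,110. Book value $34,624.
Year 7: DB = ⌊$34,624 × 150%/10⌋ = $5,193; SL = ⌊$22,624/4⌋ = $5,656 → take SL $5,656. Book value $28,968.
Year 8: DB = ⌊$28,968 × 150%/10⌋ = $4,345; SL = ⌊$16,968/3⌋ = $5,656 → take SL $5,656. Book value $23,312.
Year 9: DB = ⌊$23,312 × 150%/10⌋ = $3,496; SL = ⌊$11,312/2⌋ = $5,656 → take SL $5,656. Book value $17,656.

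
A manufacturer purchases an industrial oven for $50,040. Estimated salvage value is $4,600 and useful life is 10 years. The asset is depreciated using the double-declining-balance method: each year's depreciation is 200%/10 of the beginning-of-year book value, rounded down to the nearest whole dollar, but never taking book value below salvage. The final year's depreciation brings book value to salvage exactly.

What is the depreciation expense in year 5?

Depreciable base = $50,040 − $4,600 = $45,440.
Year 1: ⌊$50,040 × 200%/10⌋ = $10,008. Book value $40,032.
Year 2: ⌊$40,032 × 200%/10⌋ = $8,006. Book value $32,026.
Year 3: ⌊$32,026 × 200%/10⌋ = $6,405. Book value $25,621.
Year 4: ⌊$25,621 × 200%/10⌋ = $5,124. Book value $20,497.
Year 5: ⌊$20,497 × 200%/10⌋ = $4,099. Book value $16,398.

$4,099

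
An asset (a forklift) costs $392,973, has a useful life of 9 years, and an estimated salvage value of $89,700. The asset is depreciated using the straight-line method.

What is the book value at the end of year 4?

Depreciable base = $392,973 − $89,700 = $303,273.
Annual expense = $303,273 / 9 = $33,697.
End of year 1: book value $359,276.
End of year 2: book value $325,579.
End of year 3: book value $291,882.
End of year 4: book value $258,185.

$258,185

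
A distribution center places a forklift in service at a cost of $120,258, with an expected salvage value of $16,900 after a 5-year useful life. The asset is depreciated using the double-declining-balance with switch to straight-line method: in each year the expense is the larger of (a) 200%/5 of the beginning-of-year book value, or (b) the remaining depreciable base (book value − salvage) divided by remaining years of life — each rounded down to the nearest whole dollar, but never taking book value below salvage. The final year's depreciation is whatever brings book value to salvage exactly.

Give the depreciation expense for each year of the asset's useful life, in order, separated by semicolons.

Depreciable base = $120,258 − $16,900 = $103,358.
Year 1: DB = ⌊$120,258 × 200%/5⌋ = $48,103; SL = ⌊$103,358/5⌋ = $20,671 → take DB $48,103. Book value $72,155.
Year 2: DB = ⌊$72,155 × 200%/5⌋ = $28,862; SL = ⌊$55,255/4⌋ = $13,813 → take DB $28,862. Book value $43,293.
Year 3: DB = ⌊$43,293 × 200%/5⌋ = $17,317; SL = ⌊$26,393/3⌋ = $8,797 → take DB $17,317. Book value $25,976.
Year 4: DB = ⌊$25,976 × 200%/5⌋ = $10,390; SL = ⌊$9,076/2⌋ = $4,538 → take DB $10,390, capped at $9,076. Book value $16,900.
Year 5 (final): $16,900 − $16,900 = $0. Book value $16,900.

$48,103; $28,862; $17,317; $9,076; $0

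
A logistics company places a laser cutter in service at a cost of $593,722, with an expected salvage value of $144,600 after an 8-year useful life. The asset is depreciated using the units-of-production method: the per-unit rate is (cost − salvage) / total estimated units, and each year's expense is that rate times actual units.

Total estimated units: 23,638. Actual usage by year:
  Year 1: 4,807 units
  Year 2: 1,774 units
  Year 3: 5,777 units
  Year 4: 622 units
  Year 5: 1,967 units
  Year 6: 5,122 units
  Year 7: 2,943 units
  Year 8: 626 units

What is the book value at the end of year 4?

$347,102

Depreciable base = $593,722 − $144,600 = $449,122.
Rate = $449,122 / 23,638 units = $19 per unit.
Year 1: 4,807 × $19 = $91,333. Book value $502,389.
Year 2: 1,774 × $19 = $33,706. Book value $468,683.
Year 3: 5,777 × $19 = $109,763. Book value $358,920.
Year 4: 622 × $19 = $11,818. Book value $347,102.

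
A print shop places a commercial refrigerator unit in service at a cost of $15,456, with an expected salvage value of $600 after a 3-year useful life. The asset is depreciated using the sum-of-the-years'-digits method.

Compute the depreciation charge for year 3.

$2,476

Depreciable base = $15,456 − $600 = $14,856.
Sum of the years' digits = 3+2+1 = 6.
Year 1: $14,856 × 3/6 = $7,428. Book value $8,028.
Year 2: $14,856 × 2/6 = $4,952. Book value $3,076.
Year 3: $14,856 × 1/6 = $2,476. Book value $600.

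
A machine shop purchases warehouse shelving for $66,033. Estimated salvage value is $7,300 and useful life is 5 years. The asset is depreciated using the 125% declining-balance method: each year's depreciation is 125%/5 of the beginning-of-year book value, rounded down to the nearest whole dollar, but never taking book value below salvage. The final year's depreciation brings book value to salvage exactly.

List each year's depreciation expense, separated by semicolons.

$16,508; $12,381; $9,286; $6,964; $13,594

Depreciable base = $66,033 − $7,300 = $58,733.
Year 1: ⌊$66,033 × 125%/5⌋ = $16,508. Book value $49,525.
Year 2: ⌊$49,525 × 125%/5⌋ = $12,381. Book value $37,144.
Year 3: ⌊$37,144 × 125%/5⌋ = $9,286. Book value $27,858.
Year 4: ⌊$27,858 × 125%/5⌋ = $6,964. Book value $20,894.
Year 5 (final): $20,894 − $7,300 = $13,594. Book value $7,300.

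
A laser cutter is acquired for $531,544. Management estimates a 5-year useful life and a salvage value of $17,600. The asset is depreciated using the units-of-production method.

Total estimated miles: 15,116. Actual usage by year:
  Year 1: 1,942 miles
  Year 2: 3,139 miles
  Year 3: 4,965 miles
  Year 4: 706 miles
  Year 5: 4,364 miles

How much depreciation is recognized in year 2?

$106,726

Depreciable base = $531,544 − $17,600 = $513,944.
Rate = $513,944 / 15,116 miles = $34 per mile.
Year 1: 1,942 × $34 = $66,028. Book value $465,516.
Year 2: 3,139 × $34 = $106,726. Book value $358,790.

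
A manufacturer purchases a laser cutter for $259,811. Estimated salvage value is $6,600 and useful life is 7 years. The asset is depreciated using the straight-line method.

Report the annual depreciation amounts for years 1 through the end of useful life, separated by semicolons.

$36,173; $36,173; $36,173; $36,173; $36,173; $36,173; $36,173

Depreciable base = $259,811 − $6,600 = $253,211.
Annual expense = $253,211 / 7 = $36,173.
End of year 1: book value $223,638.
End of year 2: book value $187,465.
End of year 3: book value $151,292.
End of year 4: book value $115,119.
End of year 5: book value $78,946.
End of year 6: book value $42,773.
End of year 7: book value $6,600.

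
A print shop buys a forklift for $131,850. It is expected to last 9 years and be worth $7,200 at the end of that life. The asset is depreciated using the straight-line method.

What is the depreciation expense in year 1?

$13,850

Depreciable base = $131,850 − $7,200 = $124,650.
Annual expense = $124,650 / 9 = $13,850.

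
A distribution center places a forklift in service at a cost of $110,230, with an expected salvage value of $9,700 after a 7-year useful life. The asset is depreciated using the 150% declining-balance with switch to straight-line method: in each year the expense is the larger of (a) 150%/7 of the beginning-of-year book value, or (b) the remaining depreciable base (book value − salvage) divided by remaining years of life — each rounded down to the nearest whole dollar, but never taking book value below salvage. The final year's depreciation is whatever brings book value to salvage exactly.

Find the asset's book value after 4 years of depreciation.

$42,012

Depreciable base = $110,230 − $9,700 = $100,530.
Year 1: DB = ⌊$110,230 × 150%/7⌋ = $23,620; SL = ⌊$100,530/7⌋ = $14,361 → take DB $23,620. Book value $86,610.
Year 2: DB = ⌊$86,610 × 150%/7⌋ = $18,559; SL = ⌊$76,910/6⌋ = $12,818 → take DB $18,559. Book value $68,051.
Year 3: DB = ⌊$68,051 × 150%/7⌋ = $14,582; SL = ⌊$58,351/5⌋ = $11,670 → take DB $14,582. Book value $53,469.
Year 4: DB = ⌊$53,469 × 150%/7⌋ = $11,457; SL = ⌊$43,769/4⌋ = $10,942 → take DB $11,457. Book value $42,012.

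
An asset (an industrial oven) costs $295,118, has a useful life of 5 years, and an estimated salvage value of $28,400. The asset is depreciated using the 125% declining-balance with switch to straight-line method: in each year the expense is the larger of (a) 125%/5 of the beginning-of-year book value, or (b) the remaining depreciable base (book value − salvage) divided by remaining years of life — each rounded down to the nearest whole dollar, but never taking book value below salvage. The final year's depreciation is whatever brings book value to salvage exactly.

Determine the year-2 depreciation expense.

$55,334

Depreciable base = $295,118 − $28,400 = $266,718.
Year 1: DB = ⌊$295,118 × 125%/5⌋ = $73,779; SL = ⌊$266,718/5⌋ = $53,343 → take DB $73,779. Book value $221,339.
Year 2: DB = ⌊$221,339 × 125%/5⌋ = $55,334; SL = ⌊$192,939/4⌋ = $48,234 → take DB $55,334. Book value $166,005.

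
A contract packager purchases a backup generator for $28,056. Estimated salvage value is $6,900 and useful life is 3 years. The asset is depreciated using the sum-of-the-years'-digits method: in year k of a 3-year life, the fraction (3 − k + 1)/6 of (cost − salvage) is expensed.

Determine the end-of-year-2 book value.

$10,426

Depreciable base = $28,056 − $6,900 = $21,156.
Sum of the years' digits = 3+2+1 = 6.
Year 1: $21,156 × 3/6 = $10,578. Book value $17,478.
Year 2: $21,156 × 2/6 = $7,052. Book value $10,426.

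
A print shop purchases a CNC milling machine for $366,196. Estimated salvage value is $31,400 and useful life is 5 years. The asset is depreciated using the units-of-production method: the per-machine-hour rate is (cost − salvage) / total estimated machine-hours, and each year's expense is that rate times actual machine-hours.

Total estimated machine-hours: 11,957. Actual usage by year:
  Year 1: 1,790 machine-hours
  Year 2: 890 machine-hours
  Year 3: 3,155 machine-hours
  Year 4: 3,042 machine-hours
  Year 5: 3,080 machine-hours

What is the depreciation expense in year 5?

Depreciable base = $366,196 − $31,400 = $334,796.
Rate = $334,796 / 11,957 machine-hours = $28 per machine-hour.
Year 1: 1,790 × $28 = $50,120. Book value $316,076.
Year 2: 890 × $28 = $24,920. Book value $291,156.
Year 3: 3,155 × $28 = $88,340. Book value $202,816.
Year 4: 3,042 × $28 = $85,176. Book value $117,640.
Year 5: 3,080 × $28 = $86,240. Book value $31,400.

$86,240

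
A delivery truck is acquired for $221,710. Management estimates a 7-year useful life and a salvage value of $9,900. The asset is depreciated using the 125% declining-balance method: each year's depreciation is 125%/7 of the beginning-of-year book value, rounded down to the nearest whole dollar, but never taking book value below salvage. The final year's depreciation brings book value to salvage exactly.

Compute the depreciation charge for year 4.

$21,943

Depreciable base = $221,710 − $9,900 = $211,810.
Year 1: ⌊$221,710 × 125%/7⌋ = $39,591. Book value $182,119.
Year 2: ⌊$182,119 × 125%/7⌋ = $32,521. Book value $149,598.
Year 3: ⌊$149,598 × 125%/7⌋ = $26,713. Book value $122,885.
Year 4: ⌊$122,885 × 125%/7⌋ = $21,943. Book value $100,942.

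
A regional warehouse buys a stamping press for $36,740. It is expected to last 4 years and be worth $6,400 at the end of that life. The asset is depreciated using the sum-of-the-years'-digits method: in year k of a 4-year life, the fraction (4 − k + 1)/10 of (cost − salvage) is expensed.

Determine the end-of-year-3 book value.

$9,434

Depreciable base = $36,740 − $6,400 = $30,340.
Sum of the years' digits = 4+3+2+1 = 10.
Year 1: $30,340 × 4/10 = $12,136. Book value $24,604.
Year 2: $30,340 × 3/10 = $9,102. Book value $15,502.
Year 3: $30,340 × 2/10 = $6,068. Book value $9,434.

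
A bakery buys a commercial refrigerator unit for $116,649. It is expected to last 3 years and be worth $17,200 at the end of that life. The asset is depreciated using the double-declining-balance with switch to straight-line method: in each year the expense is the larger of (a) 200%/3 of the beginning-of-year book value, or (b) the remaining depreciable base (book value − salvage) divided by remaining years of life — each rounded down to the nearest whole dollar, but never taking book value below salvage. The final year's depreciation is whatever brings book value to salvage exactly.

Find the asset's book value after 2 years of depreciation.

Depreciable base = $116,649 − $17,200 = $99,449.
Year 1: DB = ⌊$116,649 × 200%/3⌋ = $77,766; SL = ⌊$99,449/3⌋ = $33,149 → take DB $77,766. Book value $38,883.
Year 2: DB = ⌊$38,883 × 200%/3⌋ = $25,922; SL = ⌊$21,683/2⌋ = $10,841 → take DB $25,922, capped at $21,683. Book value $17,200.

$17,200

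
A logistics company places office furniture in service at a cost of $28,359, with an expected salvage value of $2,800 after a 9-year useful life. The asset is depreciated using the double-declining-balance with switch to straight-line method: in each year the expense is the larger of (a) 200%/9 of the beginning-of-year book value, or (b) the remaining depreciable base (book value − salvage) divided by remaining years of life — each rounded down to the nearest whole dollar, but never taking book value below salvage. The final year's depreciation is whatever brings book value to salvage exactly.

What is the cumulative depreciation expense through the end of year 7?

Depreciable base = $28,359 − $2,800 = $25,559.
Year 1: DB = ⌊$28,359 × 200%/9⌋ = $6,302; SL = ⌊$25,559/9⌋ = $2,839 → take DB $6,302. Book value $22,057.
Year 2: DB = ⌊$22,057 × 200%/9⌋ = $4,901; SL = ⌊$19,257/8⌋ = $2,407 → take DB $4,901. Book value $17,156.
Year 3: DB = ⌊$17,156 × 200%/9⌋ = $3,812; SL = ⌊$14,356/7⌋ = $2,050 → take DB $3,812. Book value $13,344.
Year 4: DB = ⌊$13,344 × 200%/9⌋ = $2,965; SL = ⌊$10,544/6⌋ = $1,757 → take DB $2,965. Book value $10,379.
Year 5: DB = ⌊$10,379 × 200%/9⌋ = $2,306; SL = ⌊$7,579/5⌋ = $1,515 → take DB $2,306. Book value $8,073.
Year 6: DB = ⌊$8,073 × 200%/9⌋ = $1,794; SL = ⌊$5,273/4⌋ = $1,318 → take DB $1,794. Book value $6,279.
Year 7: DB = ⌊$6,279 × 200%/9⌋ = $1,395; SL = ⌊$3,479/3⌋ = $1,159 → take DB $1,395. Book value $4,884.
Accumulated through year 7 = $28,359 − $4,884 = $23,475.

$23,475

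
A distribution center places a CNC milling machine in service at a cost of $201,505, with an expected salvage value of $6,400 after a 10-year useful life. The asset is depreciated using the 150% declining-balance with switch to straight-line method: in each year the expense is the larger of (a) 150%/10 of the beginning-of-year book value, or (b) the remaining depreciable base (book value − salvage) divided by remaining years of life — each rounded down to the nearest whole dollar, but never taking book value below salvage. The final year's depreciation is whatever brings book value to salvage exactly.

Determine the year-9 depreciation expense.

$16,465

Depreciable base = $201,505 − $6,400 = $195,105.
Year 1: DB = ⌊$201,505 × 150%/10⌋ = $30,225; SL = ⌊$195,105/10⌋ = $19,510 → take DB $30,225. Book value $171,280.
Year 2: DB = ⌊$171,280 × 150%/10⌋ = $25,692; SL = ⌊$164,880/9⌋ = $18,320 → take DB $25,692. Book value $145,588.
Year 3: DB = ⌊$145,588 × 150%/10⌋ = $21,838; SL = ⌊$139,188/8⌋ = $17,398 → take DB $21,838. Book value $123,750.
Year 4: DB = ⌊$123,750 × 150%/10⌋ = $18,562; SL = ⌊$117,350/7⌋ = $16,764 → take DB $18,562. Book value $105,188.
Year 5: DB = ⌊$105,188 × 150%/10⌋ = $15,778; SL = ⌊$98,788/6⌋ = $16,464 → take SL $16,464. Book value $88,724.
Year 6: DB = ⌊$88,724 × 150%/10⌋ = $13,308; SL = ⌊$82,324/5⌋ = $16,464 → take SL $16,464. Book value $72,260.
Year 7: DB = ⌊$72,260 × 150%/10⌋ = $10,839; SL = ⌊$65,860/4⌋ = $16,465 → take SL $16,465. Book value $55,795.
Year 8: DB = ⌊$55,795 × 150%/10⌋ = $8,369; SL = ⌊$49,395/3⌋ = $16,465 → take SL $16,465. Book value $39,330.
Year 9: DB = ⌊$39,330 × 150%/10⌋ = $5,899; SL = ⌊$32,930/2⌋ = $16,465 → take SL $16,465. Book value $22,865.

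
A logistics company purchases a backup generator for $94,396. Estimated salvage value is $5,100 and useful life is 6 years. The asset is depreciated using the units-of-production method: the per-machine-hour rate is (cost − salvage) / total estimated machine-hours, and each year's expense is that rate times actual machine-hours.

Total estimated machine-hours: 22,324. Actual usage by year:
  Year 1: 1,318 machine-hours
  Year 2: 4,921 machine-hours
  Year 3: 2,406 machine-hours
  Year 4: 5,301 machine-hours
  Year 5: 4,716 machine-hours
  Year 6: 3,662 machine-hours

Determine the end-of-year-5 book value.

$19,748

Depreciable base = $94,396 − $5,100 = $89,296.
Rate = $89,296 / 22,324 machine-hours = $4 per machine-hour.
Year 1: 1,318 × $4 = $5,272. Book value $89,124.
Year 2: 4,921 × $4 = $19,684. Book value $69,440.
Year 3: 2,406 × $4 = $9,624. Book value $59,816.
Year 4: 5,301 × $4 = $21,204. Book value $38,612.
Year 5: 4,716 × $4 = $18,864. Book value $19,748.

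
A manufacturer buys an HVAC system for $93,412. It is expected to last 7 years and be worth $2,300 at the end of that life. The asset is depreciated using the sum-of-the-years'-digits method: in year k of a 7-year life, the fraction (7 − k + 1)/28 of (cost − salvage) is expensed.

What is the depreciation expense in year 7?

$3,254

Depreciable base = $93,412 − $2,300 = $91,112.
Sum of the years' digits = 7+6+5+4+3+2+1 = 28.
Year 1: $91,112 × 7/28 = $22,778. Book value $70,634.
Year 2: $91,112 × 6/28 = $19,524. Book value $51,110.
Year 3: $91,112 × 5/28 = $16,270. Book value $34,840.
Year 4: $91,112 × 4/28 = $13,016. Book value $21,824.
Year 5: $91,112 × 3/28 = $9,762. Book value $12,062.
Year 6: $91,112 × 2/28 = $6,508. Book value $5,554.
Year 7: $91,112 × 1/28 = $3,254. Book value $2,300.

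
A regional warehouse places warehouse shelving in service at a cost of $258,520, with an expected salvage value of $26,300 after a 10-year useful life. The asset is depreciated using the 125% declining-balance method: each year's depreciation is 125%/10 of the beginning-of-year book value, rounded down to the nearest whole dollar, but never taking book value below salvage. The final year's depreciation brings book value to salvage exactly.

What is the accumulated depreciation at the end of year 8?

$169,688

Depreciable base = $258,520 − $26,300 = $232,220.
Year 1: ⌊$258,520 × 125%/10⌋ = $32,315. Book value $226,205.
Year 2: ⌊$226,205 × 125%/10⌋ = $28,275. Book value $197,930.
Year 3: ⌊$197,930 × 125%/10⌋ = $24,741. Book value $173,189.
Year 4: ⌊$173,189 × 125%/10⌋ = $21,648. Book value $151,541.
Year 5: ⌊$151,541 × 125%/10⌋ = $18,942. Book value $132,599.
Year 6: ⌊$132,599 × 125%/10⌋ = $16,574. Book value $116,025.
Year 7: ⌊$116,025 × 125%/10⌋ = $14,503. Book value $101,522.
Year 8: ⌊$101,522 × 125%/10⌋ = $12,690. Book value $88,832.
Accumulated through year 8 = $258,520 − $88,832 = $169,688.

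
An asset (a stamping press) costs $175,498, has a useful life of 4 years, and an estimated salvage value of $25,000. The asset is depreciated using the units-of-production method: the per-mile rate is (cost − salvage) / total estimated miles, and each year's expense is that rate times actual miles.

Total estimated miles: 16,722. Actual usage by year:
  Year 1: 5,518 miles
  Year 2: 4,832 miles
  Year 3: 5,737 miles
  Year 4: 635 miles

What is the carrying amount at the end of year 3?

$30,715

Depreciable base = $175,498 − $25,000 = $150,498.
Rate = $150,498 / 16,722 miles = $9 per mile.
Year 1: 5,518 × $9 = $49,662. Book value $125,836.
Year 2: 4,832 × $9 = $43,488. Book value $82,348.
Year 3: 5,737 × $9 = $51,633. Book value $30,715.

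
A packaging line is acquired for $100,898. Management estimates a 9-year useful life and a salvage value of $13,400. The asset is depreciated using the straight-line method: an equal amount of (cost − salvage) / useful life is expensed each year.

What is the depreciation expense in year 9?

Depreciable base = $100,898 − $13,400 = $87,498.
Annual expense = $87,498 / 9 = $9,722.

$9,722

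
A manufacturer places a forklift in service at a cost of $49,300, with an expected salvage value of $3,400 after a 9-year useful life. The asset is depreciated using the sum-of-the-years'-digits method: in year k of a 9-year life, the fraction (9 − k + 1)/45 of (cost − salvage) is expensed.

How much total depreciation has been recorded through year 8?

$44,880

Depreciable base = $49,300 − $3,400 = $45,900.
Sum of the years' digits = 9+8+7+6+5+4+3+2+1 = 45.
Year 1: $45,900 × 9/45 = $9,180. Book value $40,120.
Year 2: $45,900 × 8/45 = $8,160. Book value $31,960.
Year 3: $45,900 × 7/45 = $7,140. Book value $24,820.
Year 4: $45,900 × 6/45 = $6,120. Book value $18,700.
Year 5: $45,900 × 5/45 = $5,100. Book value $13,600.
Year 6: $45,900 × 4/45 = $4,080. Book value $9,520.
Year 7: $45,900 × 3/45 = $3,060. Book value $6,460.
Year 8: $45,900 × 2/45 = $2,040. Book value $4,420.
Accumulated through year 8 = $49,300 − $4,420 = $44,880.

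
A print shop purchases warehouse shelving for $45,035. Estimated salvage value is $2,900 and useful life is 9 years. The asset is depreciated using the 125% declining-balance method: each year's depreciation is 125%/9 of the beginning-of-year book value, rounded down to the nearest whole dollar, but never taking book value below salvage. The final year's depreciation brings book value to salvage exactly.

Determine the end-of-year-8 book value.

Depreciable base = $45,035 − $2,900 = $42,135.
Year 1: ⌊$45,035 × 125%/9⌋ = $6,254. Book value $38,781.
Year 2: ⌊$38,781 × 125%/9⌋ = $5,386. Book value $33,395.
Year 3: ⌊$33,395 × 125%/9⌋ = $4,638. Book value $28,757.
Year 4: ⌊$28,757 × 125%/9⌋ = $3,994. Book value $24,763.
Year 5: ⌊$24,763 × 125%/9⌋ = $3,439. Book value $21,324.
Year 6: ⌊$21,324 × 125%/9⌋ = $2,961. Book value $18,363.
Year 7: ⌊$18,363 × 125%/9⌋ = $2,550. Book value $15,813.
Year 8: ⌊$15,813 × 125%/9⌋ = $2,196. Book value $13,617.

$13,617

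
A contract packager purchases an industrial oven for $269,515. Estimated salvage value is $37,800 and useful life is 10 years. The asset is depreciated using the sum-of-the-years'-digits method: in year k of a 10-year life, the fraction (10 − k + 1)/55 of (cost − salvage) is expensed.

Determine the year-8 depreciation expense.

$12,639

Depreciable base = $269,515 − $37,800 = $231,715.
Sum of the years' digits = 10+9+8+7+6+5+4+3+2+1 = 55.
Year 1: $231,715 × 10/55 = $42,130. Book value $227,385.
Year 2: $231,715 × 9/55 = $37,917. Book value $189,468.
Year 3: $231,715 × 8/55 = $33,704. Book value $155,764.
Year 4: $231,715 × 7/55 = $29,491. Book value $126,273.
Year 5: $231,715 × 6/55 = $25,278. Book value $100,995.
Year 6: $231,715 × 5/55 = $21,065. Book value $79,930.
Year 7: $231,715 × 4/55 = $16,852. Book value $63,078.
Year 8: $231,715 × 3/55 = $12,639. Book value $50,439.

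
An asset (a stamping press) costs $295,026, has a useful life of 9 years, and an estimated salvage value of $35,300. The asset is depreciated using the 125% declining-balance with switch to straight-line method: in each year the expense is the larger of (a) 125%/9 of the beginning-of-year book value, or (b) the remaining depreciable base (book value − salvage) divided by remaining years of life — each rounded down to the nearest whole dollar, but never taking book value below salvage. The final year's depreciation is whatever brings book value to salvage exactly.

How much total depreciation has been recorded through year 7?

$208,958

Depreciable base = $295,026 − $35,300 = $259,726.
Year 1: DB = ⌊$295,026 × 125%/9⌋ = $40,975; SL = ⌊$259,726/9⌋ = $28,858 → take DB $40,975. Book value $254,051.
Year 2: DB = ⌊$254,051 × 125%/9⌋ = $35,284; SL = ⌊$218,751/8⌋ = $27,343 → take DB $35,284. Book value $218,767.
Year 3: DB = ⌊$218,767 × 125%/9⌋ = $30,384; SL = ⌊$183,467/7⌋ = $26,209 → take DB $30,384. Book value $188,383.
Year 4: DB = ⌊$188,383 × 125%/9⌋ = $26,164; SL = ⌊$153,083/6⌋ = $25,513 → take DB $26,164. Book value $162,219.
Year 5: DB = ⌊$162,219 × 125%/9⌋ = $22,530; SL = ⌊$126,919/5⌋ = $25,383 → take SL $25,383. Book value $136,836.
Year 6: DB = ⌊$136,836 × 125%/9⌋ = $19,005; SL = ⌊$101,536/4⌋ = $25,384 → take SL $25,384. Book value $111,452.
Year 7: DB = ⌊$111,452 × 125%/9⌋ = $15,479; SL = ⌊$76,152/3⌋ = $25,384 → take SL $25,384. Book value $86,068.
Accumulated through year 7 = $295,026 − $86,068 = $208,958.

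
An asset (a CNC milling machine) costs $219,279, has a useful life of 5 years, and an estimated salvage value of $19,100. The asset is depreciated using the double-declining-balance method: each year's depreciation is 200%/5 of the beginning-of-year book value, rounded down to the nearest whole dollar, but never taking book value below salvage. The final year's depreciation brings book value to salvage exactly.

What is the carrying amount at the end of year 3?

$47,365

Depreciable base = $219,279 − $19,100 = $200,179.
Year 1: ⌊$219,279 × 200%/5⌋ = $87,711. Book value $131,568.
Year 2: ⌊$131,568 × 200%/5⌋ = $52,627. Book value $78,941.
Year 3: ⌊$78,941 × 200%/5⌋ = $31,576. Book value $47,365.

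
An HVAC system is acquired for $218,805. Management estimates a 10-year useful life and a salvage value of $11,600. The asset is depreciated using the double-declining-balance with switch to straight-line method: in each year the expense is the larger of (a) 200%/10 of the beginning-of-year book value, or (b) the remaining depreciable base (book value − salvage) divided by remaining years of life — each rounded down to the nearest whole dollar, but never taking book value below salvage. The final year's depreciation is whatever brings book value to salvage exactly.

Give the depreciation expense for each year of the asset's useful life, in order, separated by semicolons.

$43,761; $35,008; $28,007; $22,405; $17,924; $14,340; $11,472; $11,429; $11,429; $11,430

Depreciable base = $218,805 − $11,600 = $207,205.
Year 1: DB = ⌊$218,805 × 200%/10⌋ = $43,761; SL = ⌊$207,205/10⌋ = $20,720 → take DB $43,761. Book value $175,044.
Year 2: DB = ⌊$175,044 × 200%/10⌋ = $35,008; SL = ⌊$163,444/9⌋ = $18,160 → take DB $35,008. Book value $140,036.
Year 3: DB = ⌊$140,036 × 200%/10⌋ = $28,007; SL = ⌊$128,436/8⌋ = $16,054 → take DB $28,007. Book value $112,029.
Year 4: DB = ⌊$112,029 × 200%/10⌋ = $22,405; SL = ⌊$100,429/7⌋ = $14,347 → take DB $22,405. Book value $89,624.
Year 5: DB = ⌊$89,624 × 200%/10⌋ = $17,924; SL = ⌊$78,024/6⌋ = $13,004 → take DB $17,924. Book value $71,700.
Year 6: DB = ⌊$71,700 × 200%/10⌋ = $14,340; SL = ⌊$60,100/5⌋ = $12,020 → take DB $14,340. Book value $57,360.
Year 7: DB = ⌊$57,360 × 200%/10⌋ = $11,472; SL = ⌊$45,760/4⌋ = $11,440 → take DB $11,472. Book value $45,888.
Year 8: DB = ⌊$45,888 × 200%/10⌋ = $9,177; SL = ⌊$34,288/3⌋ = $11,429 → take SL $11,429. Book value $34,459.
Year 9: DB = ⌊$34,459 × 200%/10⌋ = $6,891; SL = ⌊$22,859/2⌋ = $11,429 → take SL $11,429. Book value $23,030.
Year 10 (final): $23,030 − $11,600 = $11,430. Book value $11,600.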